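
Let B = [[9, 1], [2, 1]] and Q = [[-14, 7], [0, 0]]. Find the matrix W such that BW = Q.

Since B multiplies W on the left, W = B⁻¹Q.
det B = 7, so B⁻¹ = [[1/7, -1/7], [-2/7, 9/7]].
W = B⁻¹Q = [[1/7, -1/7], [-2/7, 9/7]] · [[-14, 7], [0, 0]] = [[-2, 1], [4, -2]].

W = [[-2, 1], [4, -2]]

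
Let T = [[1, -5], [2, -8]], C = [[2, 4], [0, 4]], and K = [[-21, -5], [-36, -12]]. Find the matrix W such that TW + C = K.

TW = K − C = [[-23, -9], [-36, -16]].
Left-multiplying both sides by T⁻¹ gives W = T⁻¹(K − C).
T has determinant 2; T⁻¹ = [[-4, 5/2], [-1, 1/2]].
W = T⁻¹(K − C) = [[2, -4], [5, 1]].

W = [[2, -4], [5, 1]]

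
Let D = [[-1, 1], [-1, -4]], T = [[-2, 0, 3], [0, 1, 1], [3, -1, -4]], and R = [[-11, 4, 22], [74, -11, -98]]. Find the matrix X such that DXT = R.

Isolating X: multiply by D⁻¹ from the left and T⁻¹ from the right, so X = D⁻¹RT⁻¹.
det D = 5, so D⁻¹ = [[-4/5, -1/5], [1/5, -1/5]].
det T = -3, so T⁻¹ = [[1, 1, 1], [-1, 1/3, -2/3], [1, 2/3, 2/3]].
D⁻¹R = [[-6, -1, 2], [-17, 3, 24]].
X = (D⁻¹R)T⁻¹ = [[-3, -5, -4], [4, 0, -3]].

X = [[-3, -5, -4], [4, 0, -3]]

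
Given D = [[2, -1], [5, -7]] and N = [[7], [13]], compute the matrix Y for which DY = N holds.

Y = [[4], [1]]

Left-multiplying both sides by D⁻¹ gives Y = D⁻¹N.
det D = -9; the adjugate gives D⁻¹ = [[7/9, -1/9], [5/9, -2/9]].
Y = D⁻¹N = [[7/9, -1/9], [5/9, -2/9]] · [[7], [13]] = [[4], [1]].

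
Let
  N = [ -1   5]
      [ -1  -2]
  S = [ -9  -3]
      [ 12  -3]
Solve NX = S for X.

N is on the left of X, so left-multiply by N⁻¹: X = N⁻¹S.
det N = 7, so N⁻¹ = [[-2/7, -5/7], [1/7, -1/7]].
X = N⁻¹S = [[-2/7, -5/7], [1/7, -1/7]] · [[-9, -3], [12, -3]] = [[-6, 3], [-3, 0]].

X = [[-6, 3], [-3, 0]]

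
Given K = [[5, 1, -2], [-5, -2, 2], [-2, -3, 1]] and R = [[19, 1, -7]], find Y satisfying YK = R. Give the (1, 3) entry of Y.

3

Since K sits to the right of Y, Y = RK⁻¹.
det K = -1, so K⁻¹ = [[-4, -5, 2], [-1, -1, 0], [-11, -13, 5]].
Y = RK⁻¹ = [[19, 1, -7]] · [[-4, -5, 2], [-1, -1, 0], [-11, -13, 5]] = [[0, -5, 3]].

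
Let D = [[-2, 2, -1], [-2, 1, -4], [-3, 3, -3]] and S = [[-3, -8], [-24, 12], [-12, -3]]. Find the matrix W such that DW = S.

D is on the left of W, so left-multiply by D⁻¹: W = D⁻¹S.
det D = -3, so D⁻¹ = [[-3, -1, 7/3], [-2, -1, 2], [1, 0, -2/3]].
W = D⁻¹S = [[-3, -1, 7/3], [-2, -1, 2], [1, 0, -2/3]] · [[-3, -8], [-24, 12], [-12, -3]] = [[5, 5], [6, -2], [5, -6]].

W = [[5, 5], [6, -2], [5, -6]]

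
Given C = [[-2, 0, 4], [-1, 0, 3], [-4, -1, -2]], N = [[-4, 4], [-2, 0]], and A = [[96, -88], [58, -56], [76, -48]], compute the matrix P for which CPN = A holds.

P = C⁻¹AN⁻¹ (apply C⁻¹ on the left and N⁻¹ on the right).
C has determinant -2; C⁻¹ = [[-3/2, 2, 0], [7, -10, -1], [-1/2, 1, 0]].
det N = 8; the adjugate gives N⁻¹ = [[0, -1/2], [1/4, -1/2]].
C⁻¹A = [[-28, 20], [16, -8], [10, -12]].
P = (C⁻¹A)N⁻¹ = [[5, 4], [-2, -4], [-3, 1]].

P = [[5, 4], [-2, -4], [-3, 1]]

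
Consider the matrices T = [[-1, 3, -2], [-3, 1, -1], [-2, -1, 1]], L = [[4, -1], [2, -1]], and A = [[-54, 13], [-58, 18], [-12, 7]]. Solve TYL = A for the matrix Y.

Y = [[2, 3], [-2, 0], [3, -2]]

Y = T⁻¹AL⁻¹ (apply T⁻¹ on the left and L⁻¹ on the right).
det T = 5; the adjugate gives T⁻¹ = [[0, -1/5, -1/5], [1, -1, 1], [1, -7/5, 8/5]].
det L = -2; the adjugate gives L⁻¹ = [[1/2, -1/2], [1, -2]].
T⁻¹A = [[14, -5], [-8, 2], [8, -1]].
Y = (T⁻¹A)L⁻¹ = [[2, 3], [-2, 0], [3, -2]].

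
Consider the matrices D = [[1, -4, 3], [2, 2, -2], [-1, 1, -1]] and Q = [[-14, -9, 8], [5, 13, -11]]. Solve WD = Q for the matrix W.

W = [[1, -5, 5], [-2, 3, -1]]

Since D sits to the right of W, W = QD⁻¹.
det D = -4, so D⁻¹ = [[0, 1/4, -1/2], [-1, -1/2, -2], [-1, -3/4, -5/2]].
W = QD⁻¹ = [[-14, -9, 8], [5, 13, -11]] · [[0, 1/4, -1/2], [-1, -1/2, -2], [-1, -3/4, -5/2]] = [[1, -5, 5], [-2, 3, -1]].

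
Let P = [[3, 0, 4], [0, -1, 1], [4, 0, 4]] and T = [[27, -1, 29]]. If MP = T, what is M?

Since P sits to the right of M, M = TP⁻¹.
P has determinant 4; P⁻¹ = [[-1, 0, 1], [1, -1, -3/4], [1, 0, -3/4]].
M = TP⁻¹ = [[27, -1, 29]] · [[-1, 0, 1], [1, -1, -3/4], [1, 0, -3/4]] = [[1, 1, 6]].

M = [[1, 1, 6]]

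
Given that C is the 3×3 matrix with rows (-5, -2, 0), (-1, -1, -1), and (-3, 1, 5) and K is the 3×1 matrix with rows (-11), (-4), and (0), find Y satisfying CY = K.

Y = [[1], [3], [0]]

C is on the left of Y, so left-multiply by C⁻¹: Y = C⁻¹K.
det C = 4; the adjugate gives C⁻¹ = [[-1, 5/2, 1/2], [2, -25/4, -5/4], [-1, 11/4, 3/4]].
Y = C⁻¹K = [[-1, 5/2, 1/2], [2, -25/4, -5/4], [-1, 11/4, 3/4]] · [[-11], [-4], [0]] = [[1], [3], [0]].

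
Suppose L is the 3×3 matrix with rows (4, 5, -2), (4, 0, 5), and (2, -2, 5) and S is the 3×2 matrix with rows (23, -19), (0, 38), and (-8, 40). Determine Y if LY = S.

Y = [[5, 2], [-1, -3], [-4, 6]]

L is on the left of Y, so left-multiply by L⁻¹: Y = L⁻¹S.
L has determinant 6; L⁻¹ = [[5/3, -7/2, 25/6], [-5/3, 4, -14/3], [-4/3, 3, -10/3]].
Y = L⁻¹S = [[5/3, -7/2, 25/6], [-5/3, 4, -14/3], [-4/3, 3, -10/3]] · [[23, -19], [0, 38], [-8, 40]] = [[5, 2], [-1, -3], [-4, 6]].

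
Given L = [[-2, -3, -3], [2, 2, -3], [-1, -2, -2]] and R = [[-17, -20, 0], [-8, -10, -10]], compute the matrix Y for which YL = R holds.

L is on the right of Y, so right-multiply by L⁻¹: Y = RL⁻¹.
det L = 5, so L⁻¹ = [[-2, 0, 3], [7/5, 1/5, -12/5], [-2/5, -1/5, 2/5]].
Y = RL⁻¹ = [[-17, -20, 0], [-8, -10, -10]] · [[-2, 0, 3], [7/5, 1/5, -12/5], [-2/5, -1/5, 2/5]] = [[6, -4, -3], [6, 0, -4]].

Y = [[6, -4, -3], [6, 0, -4]]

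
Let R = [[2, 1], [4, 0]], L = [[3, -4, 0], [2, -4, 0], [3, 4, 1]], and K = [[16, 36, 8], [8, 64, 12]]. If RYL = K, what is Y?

Isolating Y: multiply by R⁻¹ from the left and L⁻¹ from the right, so Y = R⁻¹KL⁻¹.
R has determinant -4; R⁻¹ = [[0, 1/4], [1, -1/2]].
det L = -4; the adjugate gives L⁻¹ = [[1, -1, 0], [1/2, -3/4, 0], [-5, 6, 1]].
R⁻¹K = [[2, 16, 3], [12, 4, 2]].
Y = (R⁻¹K)L⁻¹ = [[-5, 4, 3], [4, -3, 2]].

Y = [[-5, 4, 3], [4, -3, 2]]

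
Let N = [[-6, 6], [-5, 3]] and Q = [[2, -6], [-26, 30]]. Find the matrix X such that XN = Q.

X = [[-2, 2], [6, -2]]

Since N sits to the right of X, X = QN⁻¹.
N has determinant 12; N⁻¹ = [[1/4, -1/2], [5/12, -1/2]].
X = QN⁻¹ = [[2, -6], [-26, 30]] · [[1/4, -1/2], [5/12, -1/2]] = [[-2, 2], [6, -2]].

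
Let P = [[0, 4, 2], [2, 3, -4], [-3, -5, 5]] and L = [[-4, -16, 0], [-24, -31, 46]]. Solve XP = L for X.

Right-multiplying both sides by P⁻¹ gives X = LP⁻¹.
P has determinant 6; P⁻¹ = [[-5/6, -5, -11/3], [1/3, 1, 2/3], [-1/6, -2, -4/3]].
X = LP⁻¹ = [[-4, -16, 0], [-24, -31, 46]] · [[-5/6, -5, -11/3], [1/3, 1, 2/3], [-1/6, -2, -4/3]] = [[-2, 4, 4], [2, -3, 6]].

X = [[-2, 4, 4], [2, -3, 6]]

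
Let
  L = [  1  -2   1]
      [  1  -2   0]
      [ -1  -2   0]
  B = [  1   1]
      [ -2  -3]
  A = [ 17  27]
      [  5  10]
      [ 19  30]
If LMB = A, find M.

M = [[-1, 3], [2, 4], [2, -5]]

M = L⁻¹AB⁻¹ (apply L⁻¹ on the left and B⁻¹ on the right).
L has determinant -4; L⁻¹ = [[0, 1/2, -1/2], [0, -1/4, -1/4], [1, -1, 0]].
det B = -1, so B⁻¹ = [[3, 1], [-2, -1]].
L⁻¹A = [[-7, -10], [-6, -10], [12, 17]].
M = (L⁻¹A)B⁻¹ = [[-1, 3], [2, 4], [2, -5]].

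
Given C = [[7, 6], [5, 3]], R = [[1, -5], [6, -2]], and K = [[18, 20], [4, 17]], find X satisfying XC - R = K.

X = [[2, 1], [5, -5]]

XC = K + R = [[19, 15], [10, 15]].
Right-multiplying both sides by C⁻¹ gives X = (K + R)C⁻¹.
C has determinant -9; C⁻¹ = [[-1/3, 2/3], [5/9, -7/9]].
X = (K + R)C⁻¹ = [[2, 1], [5, -5]].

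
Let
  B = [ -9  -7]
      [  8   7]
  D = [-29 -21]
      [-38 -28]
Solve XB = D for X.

X = [[5, 2], [6, 2]]

Right-multiplying both sides by B⁻¹ gives X = DB⁻¹.
B has determinant -7; B⁻¹ = [[-1, -1], [8/7, 9/7]].
X = DB⁻¹ = [[-29, -21], [-38, -28]] · [[-1, -1], [8/7, 9/7]] = [[5, 2], [6, 2]].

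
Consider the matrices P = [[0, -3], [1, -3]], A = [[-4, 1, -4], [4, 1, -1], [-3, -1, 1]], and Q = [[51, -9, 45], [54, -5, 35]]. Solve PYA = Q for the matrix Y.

Y = P⁻¹QA⁻¹ (apply P⁻¹ on the left and A⁻¹ on the right).
det P = 3; the adjugate gives P⁻¹ = [[-1, 1], [-1/3, 0]].
A has determinant 3; A⁻¹ = [[0, 1, 1], [-1/3, -16/3, -20/3], [-1/3, -7/3, -8/3]].
P⁻¹Q = [[3, 4, -10], [-17, 3, -15]].
Y = (P⁻¹Q)A⁻¹ = [[2, 5, 3], [4, 2, 3]].

Y = [[2, 5, 3], [4, 2, 3]]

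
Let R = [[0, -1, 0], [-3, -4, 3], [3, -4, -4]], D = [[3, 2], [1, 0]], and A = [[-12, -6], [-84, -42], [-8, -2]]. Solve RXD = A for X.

X = [[1, 5], [3, 3], [-2, 2]]

X = R⁻¹AD⁻¹ (apply R⁻¹ on the left and D⁻¹ on the right).
R has determinant 3; R⁻¹ = [[28/3, -4/3, -1], [-1, 0, 0], [8, -1, -1]].
D has determinant -2; D⁻¹ = [[0, 1], [1/2, -3/2]].
R⁻¹A = [[8, 2], [12, 6], [-4, -4]].
X = (R⁻¹A)D⁻¹ = [[1, 5], [3, 3], [-2, 2]].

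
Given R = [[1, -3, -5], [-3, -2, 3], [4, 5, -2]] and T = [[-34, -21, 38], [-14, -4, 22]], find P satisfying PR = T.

P = [[-3, 5, -4], [-4, -2, -4]]

Right-multiplying both sides by R⁻¹ gives P = TR⁻¹.
det R = 6; the adjugate gives R⁻¹ = [[-11/6, -31/6, -19/6], [1, 3, 2], [-7/6, -17/6, -11/6]].
P = TR⁻¹ = [[-34, -21, 38], [-14, -4, 22]] · [[-11/6, -31/6, -19/6], [1, 3, 2], [-7/6, -17/6, -11/6]] = [[-3, 5, -4], [-4, -2, -4]].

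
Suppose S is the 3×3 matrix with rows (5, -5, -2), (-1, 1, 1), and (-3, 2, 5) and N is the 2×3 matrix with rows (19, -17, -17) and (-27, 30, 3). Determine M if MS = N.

Right-multiplying both sides by S⁻¹ gives M = NS⁻¹.
S has determinant 3; S⁻¹ = [[1, 7, -1], [2/3, 19/3, -1], [1/3, 5/3, 0]].
M = NS⁻¹ = [[19, -17, -17], [-27, 30, 3]] · [[1, 7, -1], [2/3, 19/3, -1], [1/3, 5/3, 0]] = [[2, -3, -2], [-6, 6, -3]].

M = [[2, -3, -2], [-6, 6, -3]]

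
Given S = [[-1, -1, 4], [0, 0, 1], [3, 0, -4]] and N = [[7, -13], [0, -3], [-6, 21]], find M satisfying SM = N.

Left-multiplying both sides by S⁻¹ gives M = S⁻¹N.
det S = -3, so S⁻¹ = [[0, 4/3, 1/3], [-1, 8/3, -1/3], [0, 1, 0]].
M = S⁻¹N = [[0, 4/3, 1/3], [-1, 8/3, -1/3], [0, 1, 0]] · [[7, -13], [0, -3], [-6, 21]] = [[-2, 3], [-5, -2], [0, -3]].

M = [[-2, 3], [-5, -2], [0, -3]]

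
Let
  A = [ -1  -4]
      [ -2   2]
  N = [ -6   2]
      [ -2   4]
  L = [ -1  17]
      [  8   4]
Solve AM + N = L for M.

M = [[-5, -3], [0, -3]]

AM = L − N = [[5, 15], [10, 0]].
Since A multiplies M on the left, M = A⁻¹(L − N).
det A = -10; the adjugate gives A⁻¹ = [[-1/5, -2/5], [-1/5, 1/10]].
M = A⁻¹(L − N) = [[-5, -3], [0, -3]].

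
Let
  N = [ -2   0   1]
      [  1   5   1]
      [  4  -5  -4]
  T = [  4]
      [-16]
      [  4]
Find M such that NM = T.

M = [[0], [-4], [4]]

N is on the left of M, so left-multiply by N⁻¹: M = N⁻¹T.
det N = 5, so N⁻¹ = [[-3, -1, -1], [8/5, 4/5, 3/5], [-5, -2, -2]].
M = N⁻¹T = [[-3, -1, -1], [8/5, 4/5, 3/5], [-5, -2, -2]] · [[4], [-16], [4]] = [[0], [-4], [4]].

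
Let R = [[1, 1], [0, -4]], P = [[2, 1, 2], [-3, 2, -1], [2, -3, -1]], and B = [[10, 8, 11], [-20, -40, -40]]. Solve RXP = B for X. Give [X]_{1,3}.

Isolating X: multiply by R⁻¹ from the left and P⁻¹ from the right, so X = R⁻¹BP⁻¹.
R has determinant -4; R⁻¹ = [[1, 1/4], [0, -1/4]].
det P = -5, so P⁻¹ = [[1, 1, 1], [1, 6/5, 4/5], [-1, -8/5, -7/5]].
R⁻¹B = [[5, -2, 1], [5, 10, 10]].
X = (R⁻¹B)P⁻¹ = [[2, 1, 2], [5, 1, -1]].

2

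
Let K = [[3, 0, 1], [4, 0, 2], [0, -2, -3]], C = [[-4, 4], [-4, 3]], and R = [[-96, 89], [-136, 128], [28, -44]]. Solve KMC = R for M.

M = [[4, 3], [4, -5], [5, -2]]

Isolating M: multiply by K⁻¹ from the left and C⁻¹ from the right, so M = K⁻¹RC⁻¹.
det K = 4; the adjugate gives K⁻¹ = [[1, -1/2, 0], [3, -9/4, -1/2], [-2, 3/2, 0]].
det C = 4; the adjugate gives C⁻¹ = [[3/4, -1], [1, -1]].
K⁻¹R = [[-28, 25], [4, 1], [-12, 14]].
M = (K⁻¹R)C⁻¹ = [[4, 3], [4, -5], [5, -2]].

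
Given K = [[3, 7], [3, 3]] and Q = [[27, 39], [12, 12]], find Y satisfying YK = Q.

Y = [[3, 6], [0, 4]]

Since K sits to the right of Y, Y = QK⁻¹.
det K = -12; the adjugate gives K⁻¹ = [[-1/4, 7/12], [1/4, -1/4]].
Y = QK⁻¹ = [[27, 39], [12, 12]] · [[-1/4, 7/12], [1/4, -1/4]] = [[3, 6], [0, 4]].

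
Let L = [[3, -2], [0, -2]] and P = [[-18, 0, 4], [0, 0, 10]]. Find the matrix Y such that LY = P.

L is on the left of Y, so left-multiply by L⁻¹: Y = L⁻¹P.
det L = -6, so L⁻¹ = [[1/3, -1/3], [0, -1/2]].
Y = L⁻¹P = [[1/3, -1/3], [0, -1/2]] · [[-18, 0, 4], [0, 0, 10]] = [[-6, 0, -2], [0, 0, -5]].

Y = [[-6, 0, -2], [0, 0, -5]]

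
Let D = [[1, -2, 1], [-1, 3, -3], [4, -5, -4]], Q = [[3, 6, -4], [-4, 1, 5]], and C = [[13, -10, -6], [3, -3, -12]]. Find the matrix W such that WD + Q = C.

W = [[0, -2, 2], [3, 4, 2]]

WD = C − Q = [[10, -16, -2], [7, -4, -17]].
Right-multiplying both sides by D⁻¹ gives W = (C − Q)D⁻¹.
D has determinant -2; D⁻¹ = [[27/2, 13/2, -3/2], [8, 4, -1], [7/2, 3/2, -1/2]].
W = (C − Q)D⁻¹ = [[0, -2, 2], [3, 4, 2]].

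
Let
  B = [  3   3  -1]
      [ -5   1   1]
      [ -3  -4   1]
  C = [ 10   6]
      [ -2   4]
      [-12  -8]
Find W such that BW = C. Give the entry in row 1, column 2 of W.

Left-multiplying both sides by B⁻¹ gives W = B⁻¹C.
B has determinant -2; B⁻¹ = [[-5/2, -1/2, -2], [-1, 0, -1], [-23/2, -3/2, -9]].
W = B⁻¹C = [[-5/2, -1/2, -2], [-1, 0, -1], [-23/2, -3/2, -9]] · [[10, 6], [-2, 4], [-12, -8]] = [[0, -1], [2, 2], [-4, -3]].

-1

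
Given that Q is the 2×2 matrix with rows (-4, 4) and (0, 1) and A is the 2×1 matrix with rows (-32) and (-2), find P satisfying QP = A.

Left-multiplying both sides by Q⁻¹ gives P = Q⁻¹A.
Q has determinant -4; Q⁻¹ = [[-1/4, 1], [0, 1]].
P = Q⁻¹A = [[-1/4, 1], [0, 1]] · [[-32], [-2]] = [[6], [-2]].

P = [[6], [-2]]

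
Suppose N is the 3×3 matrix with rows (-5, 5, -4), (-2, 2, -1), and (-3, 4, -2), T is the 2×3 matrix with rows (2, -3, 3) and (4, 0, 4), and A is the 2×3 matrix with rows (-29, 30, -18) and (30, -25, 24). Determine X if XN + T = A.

X = [[3, 5, 2], [-5, -2, 1]]

XN = A − T = [[-31, 33, -21], [26, -25, 20]].
N is on the right of X, so right-multiply by N⁻¹: X = (A − T)N⁻¹.
det N = 3, so N⁻¹ = [[0, -2, 1], [-1/3, -2/3, 1], [-2/3, 5/3, 0]].
X = (A − T)N⁻¹ = [[3, 5, 2], [-5, -2, 1]].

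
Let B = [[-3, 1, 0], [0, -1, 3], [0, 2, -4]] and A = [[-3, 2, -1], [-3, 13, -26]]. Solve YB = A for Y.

Y = [[1, 1, 1], [1, -2, 5]]

B is on the right of Y, so right-multiply by B⁻¹: Y = AB⁻¹.
det B = 6; the adjugate gives B⁻¹ = [[-1/3, 2/3, 1/2], [0, 2, 3/2], [0, 1, 1/2]].
Y = AB⁻¹ = [[-3, 2, -1], [-3, 13, -26]] · [[-1/3, 2/3, 1/2], [0, 2, 3/2], [0, 1, 1/2]] = [[1, 1, 1], [1, -2, 5]].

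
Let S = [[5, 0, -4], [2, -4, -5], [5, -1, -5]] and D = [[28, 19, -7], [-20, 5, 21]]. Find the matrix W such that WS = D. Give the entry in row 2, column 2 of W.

0

Right-multiplying both sides by S⁻¹ gives W = DS⁻¹.
S has determinant 3; S⁻¹ = [[5, 4/3, -16/3], [-5, -5/3, 17/3], [6, 5/3, -20/3]].
W = DS⁻¹ = [[28, 19, -7], [-20, 5, 21]] · [[5, 4/3, -16/3], [-5, -5/3, 17/3], [6, 5/3, -20/3]] = [[3, -6, 5], [1, 0, -5]].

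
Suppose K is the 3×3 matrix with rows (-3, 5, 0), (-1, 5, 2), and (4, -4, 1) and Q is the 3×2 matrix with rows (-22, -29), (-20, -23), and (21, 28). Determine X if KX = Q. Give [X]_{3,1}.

Since K multiplies X on the left, X = K⁻¹Q.
K has determinant 6; K⁻¹ = [[13/6, -5/6, 5/3], [3/2, -1/2, 1], [-8/3, 4/3, -5/3]].
X = K⁻¹Q = [[13/6, -5/6, 5/3], [3/2, -1/2, 1], [-8/3, 4/3, -5/3]] · [[-22, -29], [-20, -23], [21, 28]] = [[4, 3], [-2, -4], [-3, 0]].

-3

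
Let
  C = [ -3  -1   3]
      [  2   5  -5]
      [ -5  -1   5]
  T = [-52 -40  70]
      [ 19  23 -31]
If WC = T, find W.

W = [[5, -6, 5], [-2, 4, -1]]

Right-multiplying both sides by C⁻¹ gives W = TC⁻¹.
det C = -6; the adjugate gives C⁻¹ = [[-10/3, -1/3, 5/3], [-5/2, 0, 3/2], [-23/6, -1/3, 13/6]].
W = TC⁻¹ = [[-52, -40, 70], [19, 23, -31]] · [[-10/3, -1/3, 5/3], [-5/2, 0, 3/2], [-23/6, -1/3, 13/6]] = [[5, -6, 5], [-2, 4, -1]].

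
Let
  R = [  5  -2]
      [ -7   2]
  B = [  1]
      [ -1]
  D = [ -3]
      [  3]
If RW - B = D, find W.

RW = D + B = [[-2], [2]].
Left-multiplying both sides by R⁻¹ gives W = R⁻¹(D + B).
det R = -4; the adjugate gives R⁻¹ = [[-1/2, -1/2], [-7/4, -5/4]].
W = R⁻¹(D + B) = [[0], [1]].

W = [[0], [1]]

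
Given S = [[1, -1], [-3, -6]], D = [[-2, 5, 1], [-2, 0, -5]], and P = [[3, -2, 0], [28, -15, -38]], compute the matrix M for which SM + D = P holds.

M = [[0, -3, 3], [-5, 4, 4]]

SM = P − D = [[5, -7, -1], [30, -15, -33]].
Left-multiplying both sides by S⁻¹ gives M = S⁻¹(P − D).
S has determinant -9; S⁻¹ = [[2/3, -1/9], [-1/3, -1/9]].
M = S⁻¹(P − D) = [[0, -3, 3], [-5, 4, 4]].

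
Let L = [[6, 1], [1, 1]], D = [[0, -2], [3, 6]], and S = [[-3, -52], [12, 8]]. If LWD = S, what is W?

W = [[3, -1], [5, 5]]

Left-multiply by L⁻¹ and right-multiply by D⁻¹: W = L⁻¹SD⁻¹.
det L = 5; the adjugate gives L⁻¹ = [[1/5, -1/5], [-1/5, 6/5]].
D has determinant 6; D⁻¹ = [[1, 1/3], [-1/2, 0]].
L⁻¹S = [[-3, -12], [15, 20]].
W = (L⁻¹S)D⁻¹ = [[3, -1], [5, 5]].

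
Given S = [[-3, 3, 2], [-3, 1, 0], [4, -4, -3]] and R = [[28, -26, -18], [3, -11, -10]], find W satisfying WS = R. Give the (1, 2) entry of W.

-1

S is on the right of W, so right-multiply by S⁻¹: W = RS⁻¹.
S has determinant -2; S⁻¹ = [[3/2, -1/2, 1], [9/2, -1/2, 3], [-4, 0, -3]].
W = RS⁻¹ = [[28, -26, -18], [3, -11, -10]] · [[3/2, -1/2, 1], [9/2, -1/2, 3], [-4, 0, -3]] = [[-3, -1, 4], [-5, 4, 0]].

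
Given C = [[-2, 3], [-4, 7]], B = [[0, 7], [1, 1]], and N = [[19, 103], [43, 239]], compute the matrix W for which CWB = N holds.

W = [[0, -2], [4, 5]]

Isolating W: multiply by C⁻¹ from the left and B⁻¹ from the right, so W = C⁻¹NB⁻¹.
det C = -2, so C⁻¹ = [[-7/2, 3/2], [-2, 1]].
det B = -7, so B⁻¹ = [[-1/7, 1], [1/7, 0]].
C⁻¹N = [[-2, -2], [5, 33]].
W = (C⁻¹N)B⁻¹ = [[0, -2], [4, 5]].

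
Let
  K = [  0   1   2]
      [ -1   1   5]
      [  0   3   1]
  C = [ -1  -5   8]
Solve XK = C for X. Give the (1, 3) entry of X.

-3

Right-multiplying both sides by K⁻¹ gives X = CK⁻¹.
det K = -5; the adjugate gives K⁻¹ = [[14/5, -1, -3/5], [-1/5, 0, 2/5], [3/5, 0, -1/5]].
X = CK⁻¹ = [[-1, -5, 8]] · [[14/5, -1, -3/5], [-1/5, 0, 2/5], [3/5, 0, -1/5]] = [[3, 1, -3]].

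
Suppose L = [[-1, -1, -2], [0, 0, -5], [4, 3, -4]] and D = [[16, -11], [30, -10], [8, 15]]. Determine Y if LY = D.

Left-multiplying both sides by L⁻¹ gives Y = L⁻¹D.
det L = 5, so L⁻¹ = [[3, -2, 1], [-4, 12/5, -1], [0, -1/5, 0]].
Y = L⁻¹D = [[3, -2, 1], [-4, 12/5, -1], [0, -1/5, 0]] · [[16, -11], [30, -10], [8, 15]] = [[-4, 2], [0, 5], [-6, 2]].

Y = [[-4, 2], [0, 5], [-6, 2]]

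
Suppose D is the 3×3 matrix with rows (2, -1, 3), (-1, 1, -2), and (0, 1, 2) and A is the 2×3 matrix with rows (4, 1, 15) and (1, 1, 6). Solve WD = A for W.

Since D sits to the right of W, W = AD⁻¹.
det D = 3, so D⁻¹ = [[4/3, 5/3, -1/3], [2/3, 4/3, 1/3], [-1/3, -2/3, 1/3]].
W = AD⁻¹ = [[4, 1, 15], [1, 1, 6]] · [[4/3, 5/3, -1/3], [2/3, 4/3, 1/3], [-1/3, -2/3, 1/3]] = [[1, -2, 4], [0, -1, 2]].

W = [[1, -2, 4], [0, -1, 2]]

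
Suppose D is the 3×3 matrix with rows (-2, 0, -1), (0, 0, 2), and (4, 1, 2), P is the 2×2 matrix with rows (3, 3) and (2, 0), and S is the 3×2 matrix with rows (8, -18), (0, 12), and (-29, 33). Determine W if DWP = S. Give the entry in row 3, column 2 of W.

-3

W = D⁻¹SP⁻¹ (apply D⁻¹ on the left and P⁻¹ on the right).
D has determinant 4; D⁻¹ = [[-1/2, -1/4, 0], [2, 0, 1], [0, 1/2, 0]].
det P = -6; the adjugate gives P⁻¹ = [[0, 1/2], [1/3, -1/2]].
D⁻¹S = [[-4, 6], [-13, -3], [0, 6]].
W = (D⁻¹S)P⁻¹ = [[2, -5], [-1, -5], [2, -3]].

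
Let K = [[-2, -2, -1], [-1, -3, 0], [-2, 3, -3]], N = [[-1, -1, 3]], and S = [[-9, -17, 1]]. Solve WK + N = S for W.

W = [[2, 4, 0]]

WK = S − N = [[-8, -16, -2]].
Right-multiplying both sides by K⁻¹ gives W = (S − N)K⁻¹.
det K = -3, so K⁻¹ = [[-3, 3, 1], [1, -4/3, -1/3], [3, -10/3, -4/3]].
W = (S − N)K⁻¹ = [[2, 4, 0]].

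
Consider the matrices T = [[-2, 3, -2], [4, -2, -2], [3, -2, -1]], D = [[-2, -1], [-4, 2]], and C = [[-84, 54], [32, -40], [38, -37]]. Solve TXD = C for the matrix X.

X = [[3, -3], [0, 4], [0, -3]]

Left-multiply by T⁻¹ and right-multiply by D⁻¹: X = T⁻¹CD⁻¹.
T has determinant 2; T⁻¹ = [[-1, 7/2, -5], [-1, 4, -6], [-1, 5/2, -4]].
det D = -8; the adjugate gives D⁻¹ = [[-1/4, -1/8], [-1/2, 1/4]].
T⁻¹C = [[6, -9], [-16, 8], [12, -6]].
X = (T⁻¹C)D⁻¹ = [[3, -3], [0, 4], [0, -3]].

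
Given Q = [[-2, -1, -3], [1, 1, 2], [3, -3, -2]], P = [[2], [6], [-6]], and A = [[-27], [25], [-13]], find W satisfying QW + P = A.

QW = A − P = [[-29], [19], [-7]].
Q is on the left of W, so left-multiply by Q⁻¹: W = Q⁻¹(A − P).
det Q = 2; the adjugate gives Q⁻¹ = [[2, 7/2, 1/2], [4, 13/2, 1/2], [-3, -9/2, -1/2]].
W = Q⁻¹(A − P) = [[5], [4], [5]].

W = [[5], [4], [5]]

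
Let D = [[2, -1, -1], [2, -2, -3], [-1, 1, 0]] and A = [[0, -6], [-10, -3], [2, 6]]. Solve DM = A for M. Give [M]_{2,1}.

D is on the left of M, so left-multiply by D⁻¹: M = D⁻¹A.
det D = 3, so D⁻¹ = [[1, -1/3, 1/3], [1, -1/3, 4/3], [0, -1/3, -2/3]].
M = D⁻¹A = [[1, -1/3, 1/3], [1, -1/3, 4/3], [0, -1/3, -2/3]] · [[0, -6], [-10, -3], [2, 6]] = [[4, -3], [6, 3], [2, -3]].

6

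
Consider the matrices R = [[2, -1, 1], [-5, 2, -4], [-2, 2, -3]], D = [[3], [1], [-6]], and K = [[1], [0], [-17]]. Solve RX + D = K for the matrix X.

RX = K − D = [[-2], [-1], [-11]].
R is on the left of X, so left-multiply by R⁻¹: X = R⁻¹(K − D).
det R = 5; the adjugate gives R⁻¹ = [[2/5, -1/5, 2/5], [-7/5, -4/5, 3/5], [-6/5, -2/5, -1/5]].
X = R⁻¹(K − D) = [[-5], [-3], [5]].

X = [[-5], [-3], [5]]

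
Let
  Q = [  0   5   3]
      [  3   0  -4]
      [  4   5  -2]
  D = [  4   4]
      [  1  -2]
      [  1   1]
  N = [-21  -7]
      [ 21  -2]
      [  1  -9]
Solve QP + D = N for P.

P = [[0, 4], [-2, -4], [-5, 3]]

QP = N − D = [[-25, -11], [20, 0], [0, -10]].
Left-multiplying both sides by Q⁻¹ gives P = Q⁻¹(N − D).
det Q = -5; the adjugate gives Q⁻¹ = [[-4, -5, 4], [2, 12/5, -9/5], [-3, -4, 3]].
P = Q⁻¹(N − D) = [[0, 4], [-2, -4], [-5, 3]].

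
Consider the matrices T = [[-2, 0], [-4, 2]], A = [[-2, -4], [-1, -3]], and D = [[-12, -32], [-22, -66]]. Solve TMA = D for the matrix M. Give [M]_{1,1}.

M = T⁻¹DA⁻¹ (apply T⁻¹ on the left and A⁻¹ on the right).
det T = -4; the adjugate gives T⁻¹ = [[-1/2, 0], [-1, 1/2]].
det A = 2, so A⁻¹ = [[-3/2, 2], [1/2, -1]].
T⁻¹D = [[6, 16], [1, -1]].
M = (T⁻¹D)A⁻¹ = [[-1, -4], [-2, 3]].

-1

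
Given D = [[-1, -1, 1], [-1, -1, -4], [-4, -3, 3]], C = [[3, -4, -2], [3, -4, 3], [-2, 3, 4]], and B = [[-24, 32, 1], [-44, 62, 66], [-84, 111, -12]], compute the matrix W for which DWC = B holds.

Isolating W: multiply by D⁻¹ from the left and C⁻¹ from the right, so W = D⁻¹BC⁻¹.
D has determinant -5; D⁻¹ = [[3, 0, -1], [-19/5, -1/5, 1], [1/5, -1/5, 0]].
det C = -5; the adjugate gives C⁻¹ = [[5, -2, 4], [18/5, -8/5, 3], [-1/5, 1/5, 0]].
D⁻¹B = [[12, -15, 15], [16, -23, -29], [4, -6, -13]].
W = (D⁻¹B)C⁻¹ = [[3, 3, 3], [3, -1, -5], [1, -1, -2]].

W = [[3, 3, 3], [3, -1, -5], [1, -1, -2]]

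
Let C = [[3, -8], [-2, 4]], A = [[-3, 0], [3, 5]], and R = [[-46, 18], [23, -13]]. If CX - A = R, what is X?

CX = R + A = [[-49, 18], [26, -8]].
Since C multiplies X on the left, X = C⁻¹(R + A).
C has determinant -4; C⁻¹ = [[-1, -2], [-1/2, -3/4]].
X = C⁻¹(R + A) = [[-3, -2], [5, -3]].

X = [[-3, -2], [5, -3]]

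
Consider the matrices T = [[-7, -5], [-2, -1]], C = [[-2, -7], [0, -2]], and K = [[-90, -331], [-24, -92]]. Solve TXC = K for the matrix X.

X = [[-5, -4], [-2, 4]]

X = T⁻¹KC⁻¹ (apply T⁻¹ on the left and C⁻¹ on the right).
det T = -3; the adjugate gives T⁻¹ = [[1/3, -5/3], [-2/3, 7/3]].
det C = 4; the adjugate gives C⁻¹ = [[-1/2, 7/4], [0, -1/2]].
T⁻¹K = [[10, 43], [4, 6]].
X = (T⁻¹K)C⁻¹ = [[-5, -4], [-2, 4]].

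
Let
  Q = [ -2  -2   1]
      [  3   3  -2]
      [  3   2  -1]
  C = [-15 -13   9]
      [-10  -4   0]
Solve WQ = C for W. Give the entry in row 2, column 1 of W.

Right-multiplying both sides by Q⁻¹ gives W = CQ⁻¹.
Q has determinant 1; Q⁻¹ = [[1, 0, 1], [-3, -1, -1], [-3, -2, 0]].
W = CQ⁻¹ = [[-15, -13, 9], [-10, -4, 0]] · [[1, 0, 1], [-3, -1, -1], [-3, -2, 0]] = [[-3, -5, -2], [2, 4, -6]].

2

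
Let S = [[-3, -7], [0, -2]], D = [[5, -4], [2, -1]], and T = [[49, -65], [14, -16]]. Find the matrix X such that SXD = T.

Left-multiply by S⁻¹ and right-multiply by D⁻¹: X = S⁻¹TD⁻¹.
det S = 6; the adjugate gives S⁻¹ = [[-1/3, 7/6], [0, -1/2]].
det D = 3, so D⁻¹ = [[-1/3, 4/3], [-2/3, 5/3]].
S⁻¹T = [[0, 3], [-7, 8]].
X = (S⁻¹T)D⁻¹ = [[-2, 5], [-3, 4]].

X = [[-2, 5], [-3, 4]]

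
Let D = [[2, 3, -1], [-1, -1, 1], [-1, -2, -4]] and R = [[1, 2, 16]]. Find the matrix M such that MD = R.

Right-multiplying both sides by D⁻¹ gives M = RD⁻¹.
det D = -4; the adjugate gives D⁻¹ = [[-3/2, -7/2, -1/2], [5/4, 9/4, 1/4], [-1/4, -1/4, -1/4]].
M = RD⁻¹ = [[1, 2, 16]] · [[-3/2, -7/2, -1/2], [5/4, 9/4, 1/4], [-1/4, -1/4, -1/4]] = [[-3, -3, -4]].

M = [[-3, -3, -4]]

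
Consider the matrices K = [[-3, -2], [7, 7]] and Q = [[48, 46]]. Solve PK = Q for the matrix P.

P = [[-2, 6]]

Right-multiplying both sides by K⁻¹ gives P = QK⁻¹.
det K = -7, so K⁻¹ = [[-1, -2/7], [1, 3/7]].
P = QK⁻¹ = [[48, 46]] · [[-1, -2/7], [1, 3/7]] = [[-2, 6]].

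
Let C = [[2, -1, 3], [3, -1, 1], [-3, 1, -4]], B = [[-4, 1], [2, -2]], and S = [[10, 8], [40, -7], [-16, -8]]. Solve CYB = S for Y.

Left-multiply by C⁻¹ and right-multiply by B⁻¹: Y = C⁻¹SB⁻¹.
C has determinant -3; C⁻¹ = [[-1, 1/3, -2/3], [-3, -1/3, -7/3], [0, -1/3, -1/3]].
det B = 6, so B⁻¹ = [[-1/3, -1/6], [-1/3, -2/3]].
C⁻¹S = [[14, -5], [-6, -3], [-8, 5]].
Y = (C⁻¹S)B⁻¹ = [[-3, 1], [3, 3], [1, -2]].

Y = [[-3, 1], [3, 3], [1, -2]]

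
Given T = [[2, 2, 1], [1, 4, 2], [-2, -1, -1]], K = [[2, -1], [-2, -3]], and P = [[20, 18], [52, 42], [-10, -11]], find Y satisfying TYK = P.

Isolating Y: multiply by T⁻¹ from the left and K⁻¹ from the right, so Y = T⁻¹PK⁻¹.
det T = -3; the adjugate gives T⁻¹ = [[2/3, -1/3, 0], [1, 0, 1], [-7/3, 2/3, -2]].
det K = -8; the adjugate gives K⁻¹ = [[3/8, -1/8], [-1/4, -1/4]].
T⁻¹P = [[-4, -2], [10, 7], [8, 8]].
Y = (T⁻¹P)K⁻¹ = [[-1, 1], [2, -3], [1, -3]].

Y = [[-1, 1], [2, -3], [1, -3]]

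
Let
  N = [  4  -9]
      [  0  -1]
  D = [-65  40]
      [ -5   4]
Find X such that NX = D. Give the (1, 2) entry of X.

N is on the left of X, so left-multiply by N⁻¹: X = N⁻¹D.
det N = -4, so N⁻¹ = [[1/4, -9/4], [0, -1]].
X = N⁻¹D = [[1/4, -9/4], [0, -1]] · [[-65, 40], [-5, 4]] = [[-5, 1], [5, -4]].

1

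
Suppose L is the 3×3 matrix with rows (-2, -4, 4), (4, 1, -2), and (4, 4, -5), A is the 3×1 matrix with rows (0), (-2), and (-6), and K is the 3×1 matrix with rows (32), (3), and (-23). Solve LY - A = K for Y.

Y = [[4], [-5], [5]]

LY = K + A = [[32], [1], [-29]].
L is on the left of Y, so left-multiply by L⁻¹: Y = L⁻¹(K + A).
det L = -6; the adjugate gives L⁻¹ = [[-1/2, 2/3, -2/3], [-2, 1, -2], [-2, 4/3, -7/3]].
Y = L⁻¹(K + A) = [[4], [-5], [5]].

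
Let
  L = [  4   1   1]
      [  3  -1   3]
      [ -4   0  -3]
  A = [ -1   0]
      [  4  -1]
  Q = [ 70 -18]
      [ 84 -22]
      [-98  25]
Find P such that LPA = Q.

Left-multiply by L⁻¹ and right-multiply by A⁻¹: P = L⁻¹QA⁻¹.
det L = 5; the adjugate gives L⁻¹ = [[3/5, 3/5, 4/5], [-3/5, -8/5, -9/5], [-4/5, -4/5, -7/5]].
A has determinant 1; A⁻¹ = [[-1, 0], [-4, -1]].
L⁻¹Q = [[14, -4], [0, 1], [14, -3]].
P = (L⁻¹Q)A⁻¹ = [[2, 4], [-4, -1], [-2, 3]].

P = [[2, 4], [-4, -1], [-2, 3]]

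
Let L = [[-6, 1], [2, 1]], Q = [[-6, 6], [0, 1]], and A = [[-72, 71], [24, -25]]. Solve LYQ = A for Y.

Y = L⁻¹AQ⁻¹ (apply L⁻¹ on the left and Q⁻¹ on the right).
L has determinant -8; L⁻¹ = [[-1/8, 1/8], [1/4, 3/4]].
Q has determinant -6; Q⁻¹ = [[-1/6, 1], [0, 1]].
L⁻¹A = [[12, -12], [0, -1]].
Y = (L⁻¹A)Q⁻¹ = [[-2, 0], [0, -1]].

Y = [[-2, 0], [0, -1]]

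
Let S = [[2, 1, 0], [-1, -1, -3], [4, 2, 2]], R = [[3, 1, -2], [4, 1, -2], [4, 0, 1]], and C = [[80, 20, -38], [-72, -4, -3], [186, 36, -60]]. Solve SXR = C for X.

X = S⁻¹CR⁻¹ (apply S⁻¹ on the left and R⁻¹ on the right).
det S = -2, so S⁻¹ = [[-2, 1, 3/2], [5, -2, -3], [-1, 0, 1/2]].
det R = -1; the adjugate gives R⁻¹ = [[-1, 1, 0], [12, -11, 2], [4, -4, 1]].
S⁻¹C = [[47, 10, -17], [-14, 0, -4], [13, -2, 8]].
X = (S⁻¹C)R⁻¹ = [[5, 5, 3], [-2, 2, -4], [-5, 3, 4]].

X = [[5, 5, 3], [-2, 2, -4], [-5, 3, 4]]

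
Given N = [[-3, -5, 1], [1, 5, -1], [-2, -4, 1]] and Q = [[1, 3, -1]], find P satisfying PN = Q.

N is on the right of P, so right-multiply by N⁻¹: P = QN⁻¹.
det N = -2, so N⁻¹ = [[-1/2, -1/2, 0], [-1/2, 1/2, 1], [-3, 1, 5]].
P = QN⁻¹ = [[1, 3, -1]] · [[-1/2, -1/2, 0], [-1/2, 1/2, 1], [-3, 1, 5]] = [[1, 0, -2]].

P = [[1, 0, -2]]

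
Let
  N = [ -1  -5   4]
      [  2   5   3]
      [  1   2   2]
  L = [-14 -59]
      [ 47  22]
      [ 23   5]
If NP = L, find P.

N is on the left of P, so left-multiply by N⁻¹: P = N⁻¹L.
N has determinant -3; N⁻¹ = [[-4/3, -6, 35/3], [1/3, 2, -11/3], [1/3, 1, -5/3]].
P = N⁻¹L = [[-4/3, -6, 35/3], [1/3, 2, -11/3], [1/3, 1, -5/3]] · [[-14, -59], [47, 22], [23, 5]] = [[5, 5], [5, 6], [4, -6]].

P = [[5, 5], [5, 6], [4, -6]]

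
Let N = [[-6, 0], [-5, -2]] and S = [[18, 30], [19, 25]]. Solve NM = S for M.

N is on the left of M, so left-multiply by N⁻¹: M = N⁻¹S.
det N = 12; the adjugate gives N⁻¹ = [[-1/6, 0], [5/12, -1/2]].
M = N⁻¹S = [[-1/6, 0], [5/12, -1/2]] · [[18, 30], [19, 25]] = [[-3, -5], [-2, 0]].

M = [[-3, -5], [-2, 0]]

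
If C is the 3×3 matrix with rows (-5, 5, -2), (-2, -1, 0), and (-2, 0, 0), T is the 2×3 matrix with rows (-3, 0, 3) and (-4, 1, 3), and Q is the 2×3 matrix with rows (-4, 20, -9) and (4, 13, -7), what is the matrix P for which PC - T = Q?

P = [[3, -5, 1], [2, -4, -1]]

PC = Q + T = [[-7, 20, -6], [0, 14, -4]].
Right-multiplying both sides by C⁻¹ gives P = (Q + T)C⁻¹.
det C = 4; the adjugate gives C⁻¹ = [[0, 0, -1/2], [0, -1, 1], [-1/2, -5/2, 15/4]].
P = (Q + T)C⁻¹ = [[3, -5, 1], [2, -4, -1]].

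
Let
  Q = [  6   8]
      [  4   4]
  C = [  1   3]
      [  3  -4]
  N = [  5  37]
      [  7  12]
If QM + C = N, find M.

M = [[2, -1], [-1, 5]]

QM = N − C = [[4, 34], [4, 16]].
Since Q multiplies M on the left, M = Q⁻¹(N − C).
det Q = -8; the adjugate gives Q⁻¹ = [[-1/2, 1], [1/2, -3/4]].
M = Q⁻¹(N − C) = [[2, -1], [-1, 5]].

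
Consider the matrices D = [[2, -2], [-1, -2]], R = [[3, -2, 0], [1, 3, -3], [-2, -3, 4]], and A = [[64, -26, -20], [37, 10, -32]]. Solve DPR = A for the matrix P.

Isolating P: multiply by D⁻¹ from the left and R⁻¹ from the right, so P = D⁻¹AR⁻¹.
det D = -6; the adjugate gives D⁻¹ = [[1/3, -1/3], [-1/6, -1/3]].
det R = 5, so R⁻¹ = [[3/5, 8/5, 6/5], [2/5, 12/5, 9/5], [3/5, 13/5, 11/5]].
D⁻¹A = [[9, -12, 4], [-23, 1, 14]].
P = (D⁻¹A)R⁻¹ = [[3, -4, -2], [-5, 2, 5]].

P = [[3, -4, -2], [-5, 2, 5]]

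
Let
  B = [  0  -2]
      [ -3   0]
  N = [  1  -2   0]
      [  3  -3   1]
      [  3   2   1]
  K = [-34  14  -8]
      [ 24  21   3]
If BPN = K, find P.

P = [[-5, 3, -4], [5, 1, 3]]

P = B⁻¹KN⁻¹ (apply B⁻¹ on the left and N⁻¹ on the right).
det B = -6, so B⁻¹ = [[0, -1/3], [-1/2, 0]].
det N = -5, so N⁻¹ = [[1, -2/5, 2/5], [0, -1/5, 1/5], [-3, 8/5, -3/5]].
B⁻¹K = [[-8, -7, -1], [17, -7, 4]].
P = (B⁻¹K)N⁻¹ = [[-5, 3, -4], [5, 1, 3]].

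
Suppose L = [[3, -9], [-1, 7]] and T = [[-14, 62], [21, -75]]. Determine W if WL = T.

W = [[-3, 5], [6, -3]]

Since L sits to the right of W, W = TL⁻¹.
L has determinant 12; L⁻¹ = [[7/12, 3/4], [1/12, 1/4]].
W = TL⁻¹ = [[-14, 62], [21, -75]] · [[7/12, 3/4], [1/12, 1/4]] = [[-3, 5], [6, -3]].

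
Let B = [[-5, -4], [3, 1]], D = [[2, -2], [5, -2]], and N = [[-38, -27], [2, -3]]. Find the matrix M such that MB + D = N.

M = [[5, -5], [0, -1]]

MB = N − D = [[-40, -25], [-3, -1]].
B is on the right of M, so right-multiply by B⁻¹: M = (N − D)B⁻¹.
B has determinant 7; B⁻¹ = [[1/7, 4/7], [-3/7, -5/7]].
M = (N − D)B⁻¹ = [[5, -5], [0, -1]].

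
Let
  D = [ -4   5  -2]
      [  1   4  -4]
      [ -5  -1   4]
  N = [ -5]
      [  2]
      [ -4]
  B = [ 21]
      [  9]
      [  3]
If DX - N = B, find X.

X = [[-1], [2], [-1]]

DX = B + N = [[16], [11], [-1]].
D is on the left of X, so left-multiply by D⁻¹: X = D⁻¹(B + N).
D has determinant -6; D⁻¹ = [[-2, 3, 2], [-8/3, 13/3, 3], [-19/6, 29/6, 7/2]].
X = D⁻¹(B + N) = [[-1], [2], [-1]].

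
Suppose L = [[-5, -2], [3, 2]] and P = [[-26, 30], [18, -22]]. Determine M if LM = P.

M = [[4, -4], [3, -5]]

Since L multiplies M on the left, M = L⁻¹P.
det L = -4; the adjugate gives L⁻¹ = [[-1/2, -1/2], [3/4, 5/4]].
M = L⁻¹P = [[-1/2, -1/2], [3/4, 5/4]] · [[-26, 30], [18, -22]] = [[4, -4], [3, -5]].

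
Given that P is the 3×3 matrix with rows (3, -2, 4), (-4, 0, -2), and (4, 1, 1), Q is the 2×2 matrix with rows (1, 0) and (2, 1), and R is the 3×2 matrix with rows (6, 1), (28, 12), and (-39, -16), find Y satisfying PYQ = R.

Y = [[-2, -5], [-1, 0], [2, 4]]

Left-multiply by P⁻¹ and right-multiply by Q⁻¹: Y = P⁻¹RQ⁻¹.
det P = -2; the adjugate gives P⁻¹ = [[-1, -3, -2], [2, 13/2, 5], [2, 11/2, 4]].
det Q = 1; the adjugate gives Q⁻¹ = [[1, 0], [-2, 1]].
P⁻¹R = [[-12, -5], [-1, 0], [10, 4]].
Y = (P⁻¹R)Q⁻¹ = [[-2, -5], [-1, 0], [2, 4]].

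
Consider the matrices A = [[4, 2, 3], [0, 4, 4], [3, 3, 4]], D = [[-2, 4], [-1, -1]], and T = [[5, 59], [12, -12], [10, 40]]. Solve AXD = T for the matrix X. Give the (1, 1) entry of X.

X = A⁻¹TD⁻¹ (apply A⁻¹ on the left and D⁻¹ on the right).
det A = 4, so A⁻¹ = [[1, 1/4, -1], [3, 7/4, -4], [-3, -3/2, 4]].
det D = 6; the adjugate gives D⁻¹ = [[-1/6, -2/3], [1/6, -1/3]].
A⁻¹T = [[-2, 16], [-4, -4], [7, 1]].
X = (A⁻¹T)D⁻¹ = [[3, -4], [0, 4], [-1, -5]].

3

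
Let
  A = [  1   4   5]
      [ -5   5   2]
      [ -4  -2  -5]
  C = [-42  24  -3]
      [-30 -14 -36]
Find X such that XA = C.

X = [[0, 6, 3], [-4, 2, 4]]

A is on the right of X, so right-multiply by A⁻¹: X = CA⁻¹.
A has determinant -3; A⁻¹ = [[7, -10/3, 17/3], [11, -5, 9], [-10, 14/3, -25/3]].
X = CA⁻¹ = [[-42, 24, -3], [-30, -14, -36]] · [[7, -10/3, 17/3], [11, -5, 9], [-10, 14/3, -25/3]] = [[0, 6, 3], [-4, 2, 4]].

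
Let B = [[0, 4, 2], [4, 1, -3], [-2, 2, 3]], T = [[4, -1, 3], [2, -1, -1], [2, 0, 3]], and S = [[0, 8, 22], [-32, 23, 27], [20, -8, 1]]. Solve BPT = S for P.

P = [[-1, 1, 4], [-4, -1, 5], [3, 3, -1]]

Isolating P: multiply by B⁻¹ from the left and T⁻¹ from the right, so P = B⁻¹ST⁻¹.
B has determinant -4; B⁻¹ = [[-9/4, 2, 7/2], [3/2, -1, -2], [-5/2, 2, 4]].
T has determinant 2; T⁻¹ = [[-3/2, 3/2, 2], [-4, 3, 5], [1, -1, -1]].
B⁻¹S = [[6, 0, 8], [-8, 5, 4], [16, -6, 3]].
P = (B⁻¹S)T⁻¹ = [[-1, 1, 4], [-4, -1, 5], [3, 3, -1]].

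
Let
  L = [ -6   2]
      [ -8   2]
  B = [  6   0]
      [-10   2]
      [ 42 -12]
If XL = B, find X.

X = [[3, -3], [-1, 2], [-3, -3]]

Right-multiplying both sides by L⁻¹ gives X = BL⁻¹.
L has determinant 4; L⁻¹ = [[1/2, -1/2], [2, -3/2]].
X = BL⁻¹ = [[6, 0], [-10, 2], [42, -12]] · [[1/2, -1/2], [2, -3/2]] = [[3, -3], [-1, 2], [-3, -3]].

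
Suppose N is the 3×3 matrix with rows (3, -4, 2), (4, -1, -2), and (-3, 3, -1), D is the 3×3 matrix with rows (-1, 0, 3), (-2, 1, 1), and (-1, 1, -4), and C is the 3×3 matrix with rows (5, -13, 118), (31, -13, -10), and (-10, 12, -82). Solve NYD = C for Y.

Y = [[-1, 1, -4], [4, -2, 3], [3, 5, -5]]

Y = N⁻¹CD⁻¹ (apply N⁻¹ on the left and D⁻¹ on the right).
det N = -1; the adjugate gives N⁻¹ = [[-7, -2, -10], [-10, -3, -14], [-9, -3, -13]].
D has determinant 2; D⁻¹ = [[-5/2, 3/2, -3/2], [-9/2, 7/2, -5/2], [-1/2, 1/2, -1/2]].
N⁻¹C = [[3, -3, 14], [-3, 1, -2], [-8, 0, 34]].
Y = (N⁻¹C)D⁻¹ = [[-1, 1, -4], [4, -2, 3], [3, 5, -5]].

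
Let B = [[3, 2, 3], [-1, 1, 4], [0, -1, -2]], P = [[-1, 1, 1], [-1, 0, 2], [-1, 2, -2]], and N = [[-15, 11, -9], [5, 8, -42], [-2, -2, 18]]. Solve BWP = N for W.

Isolating W: multiply by B⁻¹ from the left and P⁻¹ from the right, so W = B⁻¹NP⁻¹.
B has determinant 5; B⁻¹ = [[2/5, 1/5, 1], [-2/5, -6/5, -3], [1/5, 3/5, 1]].
det P = -2; the adjugate gives P⁻¹ = [[2, -2, -1], [2, -3/2, -1/2], [1, -1/2, -1/2]].
B⁻¹N = [[-7, 4, 6], [6, -8, 0], [-2, 5, -9]].
W = (B⁻¹N)P⁻¹ = [[0, 5, 2], [-4, 0, -2], [-3, 1, 4]].

W = [[0, 5, 2], [-4, 0, -2], [-3, 1, 4]]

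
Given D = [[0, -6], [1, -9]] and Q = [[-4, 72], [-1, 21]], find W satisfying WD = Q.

D is on the right of W, so right-multiply by D⁻¹: W = QD⁻¹.
det D = 6, so D⁻¹ = [[-3/2, 1], [-1/6, 0]].
W = QD⁻¹ = [[-4, 72], [-1, 21]] · [[-3/2, 1], [-1/6, 0]] = [[-6, -4], [-2, -1]].

W = [[-6, -4], [-2, -1]]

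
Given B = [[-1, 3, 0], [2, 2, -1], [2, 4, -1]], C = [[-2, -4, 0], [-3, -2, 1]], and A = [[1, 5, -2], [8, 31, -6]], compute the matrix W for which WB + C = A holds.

W = [[1, 1, 1], [3, 2, 5]]

WB = A − C = [[3, 9, -2], [11, 33, -7]].
Since B sits to the right of W, W = (A − C)B⁻¹.
det B = -2, so B⁻¹ = [[-1, -3/2, 3/2], [0, -1/2, 1/2], [-2, -5, 4]].
W = (A − C)B⁻¹ = [[1, 1, 1], [3, 2, 5]].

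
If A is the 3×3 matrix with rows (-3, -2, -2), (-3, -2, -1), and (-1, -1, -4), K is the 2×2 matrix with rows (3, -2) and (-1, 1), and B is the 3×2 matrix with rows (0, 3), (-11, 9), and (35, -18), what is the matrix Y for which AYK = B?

Y = [[1, -1], [2, 1], [-5, -4]]

Isolating Y: multiply by A⁻¹ from the left and K⁻¹ from the right, so Y = A⁻¹BK⁻¹.
det A = -1, so A⁻¹ = [[-7, 6, 2], [11, -10, -3], [-1, 1, 0]].
det K = 1; the adjugate gives K⁻¹ = [[1, 2], [1, 3]].
A⁻¹B = [[4, -3], [5, -3], [-11, 6]].
Y = (A⁻¹B)K⁻¹ = [[1, -1], [2, 1], [-5, -4]].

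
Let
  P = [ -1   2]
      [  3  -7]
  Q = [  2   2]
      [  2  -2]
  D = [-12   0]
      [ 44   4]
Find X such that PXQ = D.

Left-multiply by P⁻¹ and right-multiply by Q⁻¹: X = P⁻¹DQ⁻¹.
det P = 1; the adjugate gives P⁻¹ = [[-7, -2], [-3, -1]].
det Q = -8, so Q⁻¹ = [[1/4, 1/4], [1/4, -1/4]].
P⁻¹D = [[-4, -8], [-8, -4]].
X = (P⁻¹D)Q⁻¹ = [[-3, 1], [-3, -1]].

X = [[-3, 1], [-3, -1]]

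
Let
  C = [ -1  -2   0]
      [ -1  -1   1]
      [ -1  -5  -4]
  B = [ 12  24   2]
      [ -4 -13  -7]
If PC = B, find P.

Right-multiplying both sides by C⁻¹ gives P = BC⁻¹.
C has determinant 1; C⁻¹ = [[9, -8, -2], [-5, 4, 1], [4, -3, -1]].
P = BC⁻¹ = [[12, 24, 2], [-4, -13, -7]] · [[9, -8, -2], [-5, 4, 1], [4, -3, -1]] = [[-4, -6, -2], [1, 1, 2]].

P = [[-4, -6, -2], [1, 1, 2]]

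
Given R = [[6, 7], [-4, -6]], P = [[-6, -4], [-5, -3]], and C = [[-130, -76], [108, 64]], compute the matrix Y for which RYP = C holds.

Left-multiply by R⁻¹ and right-multiply by P⁻¹: Y = R⁻¹CP⁻¹.
det R = -8, so R⁻¹ = [[3/4, 7/8], [-1/2, -3/4]].
P has determinant -2; P⁻¹ = [[3/2, -2], [-5/2, 3]].
R⁻¹C = [[-3, -1], [-16, -10]].
Y = (R⁻¹C)P⁻¹ = [[-2, 3], [1, 2]].

Y = [[-2, 3], [1, 2]]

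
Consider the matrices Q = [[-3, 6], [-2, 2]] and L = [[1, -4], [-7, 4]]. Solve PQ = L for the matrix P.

P = [[-1, 1], [-1, 5]]

Q is on the right of P, so right-multiply by Q⁻¹: P = LQ⁻¹.
det Q = 6, so Q⁻¹ = [[1/3, -1], [1/3, -1/2]].
P = LQ⁻¹ = [[1, -4], [-7, 4]] · [[1/3, -1], [1/3, -1/2]] = [[-1, 1], [-1, 5]].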